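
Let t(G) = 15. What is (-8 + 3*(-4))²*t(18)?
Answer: 6000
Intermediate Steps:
(-8 + 3*(-4))²*t(18) = (-8 + 3*(-4))²*15 = (-8 - 12)²*15 = (-20)²*15 = 400*15 = 6000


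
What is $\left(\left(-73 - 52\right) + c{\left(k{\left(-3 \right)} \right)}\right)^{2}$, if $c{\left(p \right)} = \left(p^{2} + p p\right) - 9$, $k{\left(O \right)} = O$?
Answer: $13456$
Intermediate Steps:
$c{\left(p \right)} = -9 + 2 p^{2}$ ($c{\left(p \right)} = \left(p^{2} + p^{2}\right) - 9 = 2 p^{2} - 9 = -9 + 2 p^{2}$)
$\left(\left(-73 - 52\right) + c{\left(k{\left(-3 \right)} \right)}\right)^{2} = \left(\left(-73 - 52\right) - \left(9 - 2 \left(-3\right)^{2}\right)\right)^{2} = \left(\left(-73 - 52\right) + \left(-9 + 2 \cdot 9\right)\right)^{2} = \left(-125 + \left(-9 + 18\right)\right)^{2} = \left(-125 + 9\right)^{2} = \left(-116\right)^{2} = 13456$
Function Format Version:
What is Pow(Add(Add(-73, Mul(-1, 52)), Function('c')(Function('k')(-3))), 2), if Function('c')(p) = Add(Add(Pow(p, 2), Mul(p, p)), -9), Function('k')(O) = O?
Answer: 13456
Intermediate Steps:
Function('c')(p) = Add(-9, Mul(2, Pow(p, 2))) (Function('c')(p) = Add(Add(Pow(p, 2), Pow(p, 2)), -9) = Add(Mul(2, Pow(p, 2)), -9) = Add(-9, Mul(2, Pow(p, 2))))
Pow(Add(Add(-73, Mul(-1, 52)), Function('c')(Function('k')(-3))), 2) = Pow(Add(Add(-73, Mul(-1, 52)), Add(-9, Mul(2, Pow(-3, 2)))), 2) = Pow(Add(Add(-73, -52), Add(-9, Mul(2, 9))), 2) = Pow(Add(-125, Add(-9, 18)), 2) = Pow(Add(-125, 9), 2) = Pow(-116, 2) = 13456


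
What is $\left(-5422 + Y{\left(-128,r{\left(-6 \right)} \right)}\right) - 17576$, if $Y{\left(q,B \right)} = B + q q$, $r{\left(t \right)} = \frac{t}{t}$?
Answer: $-6613$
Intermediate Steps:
$r{\left(t \right)} = 1$
$Y{\left(q,B \right)} = B + q^{2}$
$\left(-5422 + Y{\left(-128,r{\left(-6 \right)} \right)}\right) - 17576 = \left(-5422 + \left(1 + \left(-128\right)^{2}\right)\right) - 17576 = \left(-5422 + \left(1 + 16384\right)\right) - 17576 = \left(-5422 + 16385\right) - 17576 = 10963 - 17576 = -6613$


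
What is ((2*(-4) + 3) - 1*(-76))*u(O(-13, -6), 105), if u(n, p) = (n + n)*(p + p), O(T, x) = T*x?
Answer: 2325960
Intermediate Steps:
u(n, p) = 4*n*p (u(n, p) = (2*n)*(2*p) = 4*n*p)
((2*(-4) + 3) - 1*(-76))*u(O(-13, -6), 105) = ((2*(-4) + 3) - 1*(-76))*(4*(-13*(-6))*105) = ((-8 + 3) + 76)*(4*78*105) = (-5 + 76)*32760 = 71*32760 = 2325960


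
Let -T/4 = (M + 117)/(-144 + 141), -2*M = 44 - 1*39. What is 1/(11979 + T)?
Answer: 3/36395 ≈ 8.2429e-5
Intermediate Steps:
M = -5/2 (M = -(44 - 1*39)/2 = -(44 - 39)/2 = -½*5 = -5/2 ≈ -2.5000)
T = 458/3 (T = -4*(-5/2 + 117)/(-144 + 141) = -4*229/((-3)*2) = -(-4)*229/(3*2) = -4*(-229/6) = 458/3 ≈ 152.67)
1/(11979 + T) = 1/(11979 + 458/3) = 1/(36395/3) = 3/36395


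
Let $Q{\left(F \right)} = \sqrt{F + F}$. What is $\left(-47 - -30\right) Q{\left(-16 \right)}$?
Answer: $- 68 i \sqrt{2} \approx - 96.167 i$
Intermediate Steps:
$Q{\left(F \right)} = \sqrt{2} \sqrt{F}$ ($Q{\left(F \right)} = \sqrt{2 F} = \sqrt{2} \sqrt{F}$)
$\left(-47 - -30\right) Q{\left(-16 \right)} = \left(-47 - -30\right) \sqrt{2} \sqrt{-16} = \left(-47 + 30\right) \sqrt{2} \cdot 4 i = - 17 \cdot 4 i \sqrt{2} = - 68 i \sqrt{2}$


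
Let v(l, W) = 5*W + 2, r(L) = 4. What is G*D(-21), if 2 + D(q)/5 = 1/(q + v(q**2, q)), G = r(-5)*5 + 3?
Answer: -28635/124 ≈ -230.93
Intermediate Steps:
v(l, W) = 2 + 5*W
G = 23 (G = 4*5 + 3 = 20 + 3 = 23)
D(q) = -10 + 5/(2 + 6*q) (D(q) = -10 + 5/(q + (2 + 5*q)) = -10 + 5/(2 + 6*q))
G*D(-21) = 23*(15*(-1 - 4*(-21))/(2*(1 + 3*(-21)))) = 23*(15*(-1 + 84)/(2*(1 - 63))) = 23*((15/2)*83/(-62)) = 23*((15/2)*(-1/62)*83) = 23*(-1245/124) = -28635/124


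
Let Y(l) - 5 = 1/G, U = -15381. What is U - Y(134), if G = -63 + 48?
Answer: -230789/15 ≈ -15386.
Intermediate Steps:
G = -15
Y(l) = 74/15 (Y(l) = 5 + 1/(-15) = 5 - 1/15 = 74/15)
U - Y(134) = -15381 - 1*74/15 = -15381 - 74/15 = -230789/15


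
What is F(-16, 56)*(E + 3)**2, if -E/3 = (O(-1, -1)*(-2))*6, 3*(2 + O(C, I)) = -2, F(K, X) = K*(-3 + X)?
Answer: -7334352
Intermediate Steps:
O(C, I) = -8/3 (O(C, I) = -2 + (1/3)*(-2) = -2 - 2/3 = -8/3)
E = -96 (E = -3*(-8/3*(-2))*6 = -16*6 = -3*32 = -96)
F(-16, 56)*(E + 3)**2 = (-16*(-3 + 56))*(-96 + 3)**2 = -16*53*(-93)**2 = -848*8649 = -7334352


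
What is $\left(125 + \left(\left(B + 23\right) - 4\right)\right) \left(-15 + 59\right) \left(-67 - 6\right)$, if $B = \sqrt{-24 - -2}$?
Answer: $-462528 - 3212 i \sqrt{22} \approx -4.6253 \cdot 10^{5} - 15066.0 i$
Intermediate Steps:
$B = i \sqrt{22}$ ($B = \sqrt{-24 + 2} = \sqrt{-22} = i \sqrt{22} \approx 4.6904 i$)
$\left(125 + \left(\left(B + 23\right) - 4\right)\right) \left(-15 + 59\right) \left(-67 - 6\right) = \left(125 + \left(\left(i \sqrt{22} + 23\right) - 4\right)\right) \left(-15 + 59\right) \left(-67 - 6\right) = \left(125 + \left(\left(23 + i \sqrt{22}\right) - 4\right)\right) 44 \left(-73\right) = \left(125 + \left(19 + i \sqrt{22}\right)\right) \left(-3212\right) = \left(144 + i \sqrt{22}\right) \left(-3212\right) = -462528 - 3212 i \sqrt{22}$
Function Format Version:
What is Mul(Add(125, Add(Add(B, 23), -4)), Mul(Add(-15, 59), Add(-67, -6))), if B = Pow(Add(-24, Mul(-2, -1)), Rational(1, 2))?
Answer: Add(-462528, Mul(-3212, I, Pow(22, Rational(1, 2)))) ≈ Add(-4.6253e+5, Mul(-15066., I))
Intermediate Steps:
B = Mul(I, Pow(22, Rational(1, 2))) (B = Pow(Add(-24, 2), Rational(1, 2)) = Pow(-22, Rational(1, 2)) = Mul(I, Pow(22, Rational(1, 2))) ≈ Mul(4.6904, I))
Mul(Add(125, Add(Add(B, 23), -4)), Mul(Add(-15, 59), Add(-67, -6))) = Mul(Add(125, Add(Add(Mul(I, Pow(22, Rational(1, 2))), 23), -4)), Mul(Add(-15, 59), Add(-67, -6))) = Mul(Add(125, Add(Add(23, Mul(I, Pow(22, Rational(1, 2)))), -4)), Mul(44, -73)) = Mul(Add(125, Add(19, Mul(I, Pow(22, Rational(1, 2))))), -3212) = Mul(Add(144, Mul(I, Pow(22, Rational(1, 2)))), -3212) = Add(-462528, Mul(-3212, I, Pow(22, Rational(1, 2))))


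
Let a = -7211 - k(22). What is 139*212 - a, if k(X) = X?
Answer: 36701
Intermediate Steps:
a = -7233 (a = -7211 - 1*22 = -7211 - 22 = -7233)
139*212 - a = 139*212 - 1*(-7233) = 29468 + 7233 = 36701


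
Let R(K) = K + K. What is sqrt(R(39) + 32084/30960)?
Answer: sqrt(131524315)/1290 ≈ 8.8902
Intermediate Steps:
R(K) = 2*K
sqrt(R(39) + 32084/30960) = sqrt(2*39 + 32084/30960) = sqrt(78 + 32084*(1/30960)) = sqrt(78 + 8021/7740) = sqrt(611741/7740) = sqrt(131524315)/1290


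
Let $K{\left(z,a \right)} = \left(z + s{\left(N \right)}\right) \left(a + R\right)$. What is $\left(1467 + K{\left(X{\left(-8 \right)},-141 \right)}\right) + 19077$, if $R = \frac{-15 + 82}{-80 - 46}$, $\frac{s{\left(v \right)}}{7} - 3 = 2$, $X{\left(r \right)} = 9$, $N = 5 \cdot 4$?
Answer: $\frac{901946}{63} \approx 14317.0$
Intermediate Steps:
$N = 20$
$s{\left(v \right)} = 35$ ($s{\left(v \right)} = 21 + 7 \cdot 2 = 21 + 14 = 35$)
$R = - \frac{67}{126}$ ($R = \frac{67}{-126} = 67 \left(- \frac{1}{126}\right) = - \frac{67}{126} \approx -0.53175$)
$K{\left(z,a \right)} = \left(35 + z\right) \left(- \frac{67}{126} + a\right)$ ($K{\left(z,a \right)} = \left(z + 35\right) \left(a - \frac{67}{126}\right) = \left(35 + z\right) \left(- \frac{67}{126} + a\right)$)
$\left(1467 + K{\left(X{\left(-8 \right)},-141 \right)}\right) + 19077 = \left(1467 - \frac{392326}{63}\right) + 19077 = - \frac{299905}{63} + 19077 = \frac{901946}{63}$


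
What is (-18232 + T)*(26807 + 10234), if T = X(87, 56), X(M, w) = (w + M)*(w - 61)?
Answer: -701815827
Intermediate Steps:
X(M, w) = (-61 + w)*(M + w) (X(M, w) = (M + w)*(-61 + w) = (-61 + w)*(M + w))
T = -715 (T = 56**2 - 61*87 - 61*56 + 87*56 = 3136 - 5307 - 3416 + 4872 = -715)
(-18232 + T)*(26807 + 10234) = (-18232 - 715)*(26807 + 10234) = -18947*37041 = -701815827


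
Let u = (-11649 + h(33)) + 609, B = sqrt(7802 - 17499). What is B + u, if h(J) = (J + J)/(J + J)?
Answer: -11039 + I*sqrt(9697) ≈ -11039.0 + 98.473*I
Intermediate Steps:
h(J) = 1 (h(J) = (2*J)/((2*J)) = (2*J)*(1/(2*J)) = 1)
B = I*sqrt(9697) (B = sqrt(-9697) = I*sqrt(9697) ≈ 98.473*I)
u = -11039 (u = (-11649 + 1) + 609 = -11648 + 609 = -11039)
B + u = I*sqrt(9697) - 11039 = -11039 + I*sqrt(9697)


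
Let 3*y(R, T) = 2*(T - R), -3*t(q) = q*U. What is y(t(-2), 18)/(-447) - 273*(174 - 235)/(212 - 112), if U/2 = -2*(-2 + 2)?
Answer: 2480897/14900 ≈ 166.50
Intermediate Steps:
U = 0 (U = 2*(-2*(-2 + 2)) = 2*(-2*0) = 2*0 = 0)
t(q) = 0 (t(q) = -q*0/3 = -⅓*0 = 0)
y(R, T) = -2*R/3 + 2*T/3 (y(R, T) = (2*(T - R))/3 = (-2*R + 2*T)/3 = -2*R/3 + 2*T/3)
y(t(-2), 18)/(-447) - 273*(174 - 235)/(212 - 112) = (-⅔*0 + (⅔)*18)/(-447) - 273*(174 - 235)/(212 - 112) = (0 + 12)*(-1/447) - 273/(100/(-61)) = 12*(-1/447) - 273/(100*(-1/61)) = -4/149 - 273/(-100/61) = -4/149 - 273*(-61/100) = -4/149 + 16653/100 = 2480897/14900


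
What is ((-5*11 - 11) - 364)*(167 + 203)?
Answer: -159100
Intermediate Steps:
((-5*11 - 11) - 364)*(167 + 203) = ((-55 - 11) - 364)*370 = (-66 - 364)*370 = -430*370 = -159100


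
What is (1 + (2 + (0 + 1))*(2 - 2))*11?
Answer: 11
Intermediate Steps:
(1 + (2 + (0 + 1))*(2 - 2))*11 = (1 + (2 + 1)*0)*11 = (1 + 3*0)*11 = (1 + 0)*11 = 1*11 = 11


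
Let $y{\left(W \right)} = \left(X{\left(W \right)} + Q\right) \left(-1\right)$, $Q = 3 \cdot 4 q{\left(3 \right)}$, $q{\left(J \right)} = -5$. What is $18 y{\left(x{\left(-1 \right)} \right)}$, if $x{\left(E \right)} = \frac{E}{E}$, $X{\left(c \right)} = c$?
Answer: $1062$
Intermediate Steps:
$Q = -60$ ($Q = 3 \cdot 4 \left(-5\right) = 12 \left(-5\right) = -60$)
$x{\left(E \right)} = 1$
$y{\left(W \right)} = 60 - W$ ($y{\left(W \right)} = \left(W - 60\right) \left(-1\right) = \left(-60 + W\right) \left(-1\right) = 60 - W$)
$18 y{\left(x{\left(-1 \right)} \right)} = 18 \left(60 - 1\right) = 18 \cdot 59 = 1062$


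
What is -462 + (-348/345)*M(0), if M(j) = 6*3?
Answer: -55218/115 ≈ -480.16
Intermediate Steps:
M(j) = 18
-462 + (-348/345)*M(0) = -462 - 348/345*18 = -462 - 348*1/345*18 = -462 - 116/115*18 = -462 - 2088/115 = -55218/115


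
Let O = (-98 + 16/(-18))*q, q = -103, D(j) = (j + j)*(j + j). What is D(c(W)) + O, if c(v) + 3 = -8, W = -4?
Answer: 96026/9 ≈ 10670.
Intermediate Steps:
c(v) = -11 (c(v) = -3 - 8 = -11)
D(j) = 4*j² (D(j) = (2*j)*(2*j) = 4*j²)
O = 91670/9 (O = (-98 + 16/(-18))*(-103) = (-98 + 16*(-1/18))*(-103) = (-98 - 8/9)*(-103) = -890/9*(-103) = 91670/9 ≈ 10186.)
D(c(W)) + O = 4*(-11)² + 91670/9 = 4*121 + 91670/9 = 484 + 91670/9 = 96026/9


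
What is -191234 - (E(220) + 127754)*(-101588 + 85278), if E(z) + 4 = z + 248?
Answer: 2091044346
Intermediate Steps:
E(z) = 244 + z (E(z) = -4 + (z + 248) = -4 + (248 + z) = 244 + z)
-191234 - (E(220) + 127754)*(-101588 + 85278) = -191234 - ((244 + 220) + 127754)*(-101588 + 85278) = -191234 - (464 + 127754)*(-16310) = -191234 - 128218*(-16310) = -191234 - 1*(-2091235580) = -191234 + 2091235580 = 2091044346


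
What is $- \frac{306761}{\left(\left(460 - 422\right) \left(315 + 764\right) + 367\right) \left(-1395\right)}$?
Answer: $\frac{306761}{57709755} \approx 0.0053156$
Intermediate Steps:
$- \frac{306761}{\left(\left(460 - 422\right) \left(315 + 764\right) + 367\right) \left(-1395\right)} = - \frac{306761}{\left(38 \cdot 1079 + 367\right) \left(-1395\right)} = - \frac{306761}{\left(41002 + 367\right) \left(-1395\right)} = - \frac{306761}{41369 \left(-1395\right)} = - \frac{306761}{-57709755} = \left(-306761\right) \left(- \frac{1}{57709755}\right) = \frac{306761}{57709755}$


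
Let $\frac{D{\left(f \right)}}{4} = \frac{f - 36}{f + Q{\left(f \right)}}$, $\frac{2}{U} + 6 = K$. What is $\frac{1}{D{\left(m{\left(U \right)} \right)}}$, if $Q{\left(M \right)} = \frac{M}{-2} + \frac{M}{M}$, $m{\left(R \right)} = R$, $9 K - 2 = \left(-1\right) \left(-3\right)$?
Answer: $- \frac{5}{891} \approx -0.0056117$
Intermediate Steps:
$K = \frac{5}{9}$ ($K = \frac{2}{9} + \frac{\left(-1\right) \left(-3\right)}{9} = \frac{2}{9} + \frac{1}{9} \cdot 3 = \frac{2}{9} + \frac{1}{3} = \frac{5}{9} \approx 0.55556$)
$U = - \frac{18}{49}$ ($U = \frac{2}{-6 + \frac{5}{9}} = \frac{2}{- \frac{49}{9}} = 2 \left(- \frac{9}{49}\right) = - \frac{18}{49} \approx -0.36735$)
$Q{\left(M \right)} = 1 - \frac{M}{2}$ ($Q{\left(M \right)} = M \left(- \frac{1}{2}\right) + 1 = - \frac{M}{2} + 1 = 1 - \frac{M}{2}$)
$D{\left(f \right)} = \frac{4 \left(-36 + f\right)}{1 + \frac{f}{2}}$ ($D{\left(f \right)} = 4 \frac{f - 36}{f - \left(-1 + \frac{f}{2}\right)} = 4 \frac{-36 + f}{1 + \frac{f}{2}} = \frac{4 \left(-36 + f\right)}{1 + \frac{f}{2}}$)
$\frac{1}{D{\left(m{\left(U \right)} \right)}} = \frac{1}{8 \frac{1}{2 - \frac{18}{49}} \left(-36 - \frac{18}{49}\right)} = \frac{1}{8 \frac{1}{\frac{80}{49}} \left(- \frac{1782}{49}\right)} = \frac{1}{8 \cdot \frac{49}{80} \left(- \frac{1782}{49}\right)} = \frac{1}{- \frac{891}{5}} = - \frac{5}{891}$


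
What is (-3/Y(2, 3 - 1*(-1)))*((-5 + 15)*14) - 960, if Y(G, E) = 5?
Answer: -1044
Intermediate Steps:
(-3/Y(2, 3 - 1*(-1)))*((-5 + 15)*14) - 960 = (-3/5)*((-5 + 15)*14) - 960 = (-3*1/5)*(10*14) - 960 = -3/5*140 - 960 = -84 - 960 = -1044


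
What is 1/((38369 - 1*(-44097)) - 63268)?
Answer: 1/19198 ≈ 5.2089e-5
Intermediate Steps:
1/((38369 - 1*(-44097)) - 63268) = 1/((38369 + 44097) - 63268) = 1/(82466 - 63268) = 1/19198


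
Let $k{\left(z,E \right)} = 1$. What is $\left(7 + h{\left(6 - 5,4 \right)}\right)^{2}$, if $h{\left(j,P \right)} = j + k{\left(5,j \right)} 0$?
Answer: $64$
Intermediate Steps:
$h{\left(j,P \right)} = j$ ($h{\left(j,P \right)} = j + 1 \cdot 0 = j + 0 = j$)
$\left(7 + h{\left(6 - 5,4 \right)}\right)^{2} = \left(7 + \left(6 - 5\right)\right)^{2} = \left(7 + 1\right)^{2} = 8^{2} = 64$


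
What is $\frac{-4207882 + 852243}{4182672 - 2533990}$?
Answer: $- \frac{479377}{235526} \approx -2.0353$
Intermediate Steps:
$\frac{-4207882 + 852243}{4182672 - 2533990} = - \frac{3355639}{1648682} = \left(-3355639\right) \frac{1}{1648682} = - \frac{479377}{235526}$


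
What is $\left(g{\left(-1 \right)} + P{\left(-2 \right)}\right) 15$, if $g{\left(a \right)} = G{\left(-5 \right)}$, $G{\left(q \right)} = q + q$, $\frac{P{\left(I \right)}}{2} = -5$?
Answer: $-300$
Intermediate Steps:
$P{\left(I \right)} = -10$ ($P{\left(I \right)} = 2 \left(-5\right) = -10$)
$G{\left(q \right)} = 2 q$
$g{\left(a \right)} = -10$ ($g{\left(a \right)} = 2 \left(-5\right) = -10$)
$\left(g{\left(-1 \right)} + P{\left(-2 \right)}\right) 15 = \left(-10 - 10\right) 15 = \left(-20\right) 15 = -300$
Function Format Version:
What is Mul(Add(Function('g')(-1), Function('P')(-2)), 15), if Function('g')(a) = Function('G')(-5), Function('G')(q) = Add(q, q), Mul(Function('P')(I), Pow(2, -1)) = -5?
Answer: -300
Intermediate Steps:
Function('P')(I) = -10 (Function('P')(I) = Mul(2, -5) = -10)
Function('G')(q) = Mul(2, q)
Function('g')(a) = -10 (Function('g')(a) = Mul(2, -5) = -10)
Mul(Add(Function('g')(-1), Function('P')(-2)), 15) = Mul(Add(-10, -10), 15) = Mul(-20, 15) = -300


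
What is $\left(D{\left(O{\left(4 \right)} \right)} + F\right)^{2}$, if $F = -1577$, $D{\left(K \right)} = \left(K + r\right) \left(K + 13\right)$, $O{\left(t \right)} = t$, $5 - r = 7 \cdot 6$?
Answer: $4571044$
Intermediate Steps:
$r = -37$ ($r = 5 - 7 \cdot 6 = 5 - 42 = -37$)
$D{\left(K \right)} = \left(-37 + K\right) \left(13 + K\right)$ ($D{\left(K \right)} = \left(K - 37\right) \left(K + 13\right) = \left(-37 + K\right) \left(13 + K\right)$)
$\left(D{\left(O{\left(4 \right)} \right)} + F\right)^{2} = \left(\left(-481 + 4^{2} - 96\right) - 1577\right)^{2} = \left(\left(-481 + 16 - 96\right) - 1577\right)^{2} = \left(-561 - 1577\right)^{2} = \left(-2138\right)^{2} = 4571044$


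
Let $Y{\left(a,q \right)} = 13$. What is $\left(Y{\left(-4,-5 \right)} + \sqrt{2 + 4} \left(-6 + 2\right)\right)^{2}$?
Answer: $265 - 104 \sqrt{6} \approx 10.253$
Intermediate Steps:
$\left(Y{\left(-4,-5 \right)} + \sqrt{2 + 4} \left(-6 + 2\right)\right)^{2} = \left(13 + \sqrt{2 + 4} \left(-6 + 2\right)\right)^{2} = \left(13 + \sqrt{6} \left(-4\right)\right)^{2} = \left(13 - 4 \sqrt{6}\right)^{2}$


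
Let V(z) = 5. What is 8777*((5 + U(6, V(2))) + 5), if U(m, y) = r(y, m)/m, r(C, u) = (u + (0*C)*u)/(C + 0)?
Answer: 447627/5 ≈ 89525.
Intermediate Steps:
r(C, u) = u/C (r(C, u) = (u + 0*u)/C = (u + 0)/C = u/C)
U(m, y) = 1/y (U(m, y) = (m/y)/m = 1/y)
8777*((5 + U(6, V(2))) + 5) = 8777*((5 + 1/5) + 5) = 8777*((5 + ⅕) + 5) = 8777*(26/5 + 5) = 8777*(51/5) = 447627/5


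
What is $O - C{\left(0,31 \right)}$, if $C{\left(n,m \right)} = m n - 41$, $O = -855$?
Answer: $-814$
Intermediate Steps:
$C{\left(n,m \right)} = -41 + m n$
$O - C{\left(0,31 \right)} = -855 - \left(-41 + 31 \cdot 0\right) = -855 - \left(-41 + 0\right) = -855 - -41 = -855 + 41 = -814$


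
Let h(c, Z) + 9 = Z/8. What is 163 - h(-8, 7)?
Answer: 1369/8 ≈ 171.13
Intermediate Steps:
h(c, Z) = -9 + Z/8
163 - h(-8, 7) = 163 - (-9 + (⅛)*7) = 163 - (-9 + 7/8) = 163 - 1*(-65/8) = 163 + 65/8 = 1369/8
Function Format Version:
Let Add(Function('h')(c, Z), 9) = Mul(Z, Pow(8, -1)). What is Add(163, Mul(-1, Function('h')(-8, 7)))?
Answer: Rational(1369, 8) ≈ 171.13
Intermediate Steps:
Function('h')(c, Z) = Add(-9, Mul(Rational(1, 8), Z)) (Function('h')(c, Z) = Add(-9, Mul(Z, Pow(8, -1))) = Add(-9, Mul(Z, Rational(1, 8))) = Add(-9, Mul(Rational(1, 8), Z)))
Add(163, Mul(-1, Function('h')(-8, 7))) = Add(163, Mul(-1, Add(-9, Mul(Rational(1, 8), 7)))) = Add(163, Mul(-1, Add(-9, Rational(7, 8)))) = Add(163, Mul(-1, Rational(-65, 8))) = Add(163, Rational(65, 8)) = Rational(1369, 8)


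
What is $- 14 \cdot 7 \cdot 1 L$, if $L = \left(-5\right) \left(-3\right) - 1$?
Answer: $-1372$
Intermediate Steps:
$L = 14$ ($L = 15 - 1 = 14$)
$- 14 \cdot 7 \cdot 1 L = - 14 \cdot 7 \cdot 1 \cdot 14 = \left(-14\right) 7 \cdot 14 = \left(-98\right) 14 = -1372$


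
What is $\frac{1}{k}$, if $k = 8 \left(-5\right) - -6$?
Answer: $- \frac{1}{34} \approx -0.029412$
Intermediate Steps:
$k = -34$ ($k = -40 + 6 = -34$)
$\frac{1}{k} = \frac{1}{-34} = - \frac{1}{34}$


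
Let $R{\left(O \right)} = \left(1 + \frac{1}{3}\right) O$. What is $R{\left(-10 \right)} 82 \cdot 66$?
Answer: $-72160$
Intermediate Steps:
$R{\left(O \right)} = \frac{4 O}{3}$ ($R{\left(O \right)} = \left(1 + \frac{1}{3}\right) O = \frac{4 O}{3}$)
$R{\left(-10 \right)} 82 \cdot 66 = \frac{4}{3} \left(-10\right) 82 \cdot 66 = \left(- \frac{40}{3}\right) 82 \cdot 66 = \left(- \frac{3280}{3}\right) 66 = -72160$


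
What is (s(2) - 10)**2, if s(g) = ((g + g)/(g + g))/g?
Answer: 361/4 ≈ 90.250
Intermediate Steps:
s(g) = 1/g (s(g) = ((2*g)/((2*g)))/g = ((2*g)*(1/(2*g)))/g = 1/g)
(s(2) - 10)**2 = (1/2 - 10)**2 = (-19/2)**2 = 361/4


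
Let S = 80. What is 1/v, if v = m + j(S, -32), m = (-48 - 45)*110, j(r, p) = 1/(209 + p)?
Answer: -177/1810709 ≈ -9.7752e-5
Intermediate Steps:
m = -10230 (m = -93*110 = -10230)
v = -1810709/177 (v = -10230 + 1/(209 - 32) = -10230 + 1/177 = -1810709/177 ≈ -10230.)
1/v = 1/(-1810709/177) = -177/1810709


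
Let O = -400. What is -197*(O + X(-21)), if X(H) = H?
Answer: 82937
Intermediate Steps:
-197*(O + X(-21)) = -197*(-400 - 21) = -197*(-421) = 82937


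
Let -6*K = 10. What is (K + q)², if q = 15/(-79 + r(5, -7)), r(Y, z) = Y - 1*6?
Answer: 7921/2304 ≈ 3.4379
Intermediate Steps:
K = -5/3 (K = -⅙*10 = -5/3 ≈ -1.6667)
r(Y, z) = -6 + Y (r(Y, z) = Y - 6 = -6 + Y)
q = -3/16 (q = 15/(-79 + (-6 + 5)) = 15/(-79 - 1) = 15/(-80) = 15*(-1/80) = -3/16 ≈ -0.18750)
(K + q)² = (-5/3 - 3/16)² = (-89/48)² = 7921/2304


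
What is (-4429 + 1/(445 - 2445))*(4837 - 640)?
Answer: -37177030197/2000 ≈ -1.8589e+7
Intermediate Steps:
(-4429 + 1/(445 - 2445))*(4837 - 640) = (-4429 + 1/(-2000))*4197 = (-4429 - 1/2000)*4197 = -8858001/2000*4197 = -37177030197/2000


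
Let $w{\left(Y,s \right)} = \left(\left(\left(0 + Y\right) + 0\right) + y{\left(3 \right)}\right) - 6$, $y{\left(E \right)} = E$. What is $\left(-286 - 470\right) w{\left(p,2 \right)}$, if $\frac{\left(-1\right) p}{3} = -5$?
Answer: $-9072$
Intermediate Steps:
$p = 15$ ($p = \left(-3\right) \left(-5\right) = 15$)
$w{\left(Y,s \right)} = -3 + Y$ ($w{\left(Y,s \right)} = \left(\left(\left(0 + Y\right) + 0\right) + 3\right) - 6 = \left(\left(Y + 0\right) + 3\right) - 6 = \left(Y + 3\right) - 6 = \left(3 + Y\right) - 6 = -3 + Y$)
$\left(-286 - 470\right) w{\left(p,2 \right)} = \left(-286 - 470\right) \left(-3 + 15\right) = \left(-756\right) 12 = -9072$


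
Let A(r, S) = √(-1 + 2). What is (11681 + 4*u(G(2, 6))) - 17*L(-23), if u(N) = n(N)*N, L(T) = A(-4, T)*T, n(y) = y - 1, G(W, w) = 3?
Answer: 12096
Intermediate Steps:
A(r, S) = 1 (A(r, S) = √1 = 1)
n(y) = -1 + y
L(T) = T (L(T) = 1*T = T)
u(N) = N*(-1 + N) (u(N) = (-1 + N)*N = N*(-1 + N))
(11681 + 4*u(G(2, 6))) - 17*L(-23) = (11681 + 4*(3*(-1 + 3))) - 17*(-23) = (11681 + 4*(3*2)) + 391 = (11681 + 4*6) + 391 = (11681 + 24) + 391 = 11705 + 391 = 12096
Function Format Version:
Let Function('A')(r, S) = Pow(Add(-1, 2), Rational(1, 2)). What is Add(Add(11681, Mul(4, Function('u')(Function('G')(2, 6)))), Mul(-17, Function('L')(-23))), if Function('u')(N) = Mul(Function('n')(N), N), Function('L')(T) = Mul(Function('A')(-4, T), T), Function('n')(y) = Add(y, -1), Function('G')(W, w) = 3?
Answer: 12096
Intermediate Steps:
Function('A')(r, S) = 1 (Function('A')(r, S) = Pow(1, Rational(1, 2)) = 1)
Function('n')(y) = Add(-1, y)
Function('L')(T) = T (Function('L')(T) = Mul(1, T) = T)
Function('u')(N) = Mul(N, Add(-1, N)) (Function('u')(N) = Mul(Add(-1, N), N) = Mul(N, Add(-1, N)))
Add(Add(11681, Mul(4, Function('u')(Function('G')(2, 6)))), Mul(-17, Function('L')(-23))) = Add(Add(11681, Mul(4, Mul(3, Add(-1, 3)))), Mul(-17, -23)) = Add(Add(11681, Mul(4, Mul(3, 2))), 391) = Add(Add(11681, Mul(4, 6)), 391) = Add(Add(11681, 24), 391) = Add(11705, 391) = 12096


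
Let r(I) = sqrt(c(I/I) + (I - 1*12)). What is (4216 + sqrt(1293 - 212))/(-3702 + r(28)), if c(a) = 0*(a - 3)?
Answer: -2108/1849 - sqrt(1081)/3698 ≈ -1.1490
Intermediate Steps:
c(a) = 0 (c(a) = 0*(-3 + a) = 0)
r(I) = sqrt(-12 + I) (r(I) = sqrt(0 + (I - 1*12)) = sqrt(0 + (I - 12)) = sqrt(0 + (-12 + I)) = sqrt(-12 + I))
(4216 + sqrt(1293 - 212))/(-3702 + r(28)) = (4216 + sqrt(1293 - 212))/(-3702 + sqrt(-12 + 28)) = (4216 + sqrt(1081))/(-3702 + sqrt(16)) = (4216 + sqrt(1081))/(-3702 + 4) = (4216 + sqrt(1081))/(-3698) = (4216 + sqrt(1081))*(-1/3698) = -2108/1849 - sqrt(1081)/3698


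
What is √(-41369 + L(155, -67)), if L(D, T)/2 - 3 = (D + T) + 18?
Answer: I*√41151 ≈ 202.86*I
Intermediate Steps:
L(D, T) = 42 + 2*D + 2*T (L(D, T) = 6 + 2*((D + T) + 18) = 6 + 2*(18 + D + T) = 6 + (36 + 2*D + 2*T) = 42 + 2*D + 2*T)
√(-41369 + L(155, -67)) = √(-41369 + (42 + 2*155 + 2*(-67))) = √(-41369 + (42 + 310 - 134)) = √(-41369 + 218) = √(-41151) = I*√41151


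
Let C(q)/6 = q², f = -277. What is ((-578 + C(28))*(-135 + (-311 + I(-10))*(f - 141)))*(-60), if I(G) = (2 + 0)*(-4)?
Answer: -32976724920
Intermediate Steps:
I(G) = -8 (I(G) = 2*(-4) = -8)
C(q) = 6*q²
((-578 + C(28))*(-135 + (-311 + I(-10))*(f - 141)))*(-60) = ((-578 + 6*28²)*(-135 + (-311 - 8)*(-277 - 141)))*(-60) = ((-578 + 6*784)*(-135 - 319*(-418)))*(-60) = ((-578 + 4704)*(-135 + 133342))*(-60) = (4126*133207)*(-60) = 549612082*(-60) = -32976724920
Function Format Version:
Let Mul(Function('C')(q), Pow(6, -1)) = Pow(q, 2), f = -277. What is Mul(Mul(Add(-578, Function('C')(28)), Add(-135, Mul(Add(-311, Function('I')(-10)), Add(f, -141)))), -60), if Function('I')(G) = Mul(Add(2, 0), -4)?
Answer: -32976724920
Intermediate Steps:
Function('I')(G) = -8 (Function('I')(G) = Mul(2, -4) = -8)
Function('C')(q) = Mul(6, Pow(q, 2))
Mul(Mul(Add(-578, Function('C')(28)), Add(-135, Mul(Add(-311, Function('I')(-10)), Add(f, -141)))), -60) = Mul(Mul(Add(-578, Mul(6, Pow(28, 2))), Add(-135, Mul(Add(-311, -8), Add(-277, -141)))), -60) = Mul(Mul(Add(-578, Mul(6, 784)), Add(-135, Mul(-319, -418))), -60) = Mul(Mul(Add(-578, 4704), Add(-135, 133342)), -60) = Mul(Mul(4126, 133207), -60) = Mul(549612082, -60) = -32976724920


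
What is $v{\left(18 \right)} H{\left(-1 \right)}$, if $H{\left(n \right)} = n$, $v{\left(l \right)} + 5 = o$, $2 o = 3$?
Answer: $\frac{7}{2} \approx 3.5$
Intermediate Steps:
$o = \frac{3}{2}$ ($o = \frac{1}{2} \cdot 3 = \frac{3}{2} \approx 1.5$)
$v{\left(l \right)} = - \frac{7}{2}$ ($v{\left(l \right)} = -5 + \frac{3}{2} = - \frac{7}{2}$)
$v{\left(18 \right)} H{\left(-1 \right)} = \left(- \frac{7}{2}\right) \left(-1\right) = \frac{7}{2}$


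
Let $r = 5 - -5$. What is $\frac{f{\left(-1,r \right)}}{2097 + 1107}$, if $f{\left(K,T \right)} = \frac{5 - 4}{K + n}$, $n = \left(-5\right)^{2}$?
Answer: $\frac{1}{76896} \approx 1.3005 \cdot 10^{-5}$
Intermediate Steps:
$n = 25$
$r = 10$ ($r = 5 + 5 = 10$)
$f{\left(K,T \right)} = \frac{1}{25 + K}$ ($f{\left(K,T \right)} = \frac{5 - 4}{K + 25} = 1 \frac{1}{25 + K} = \frac{1}{25 + K}$)
$\frac{f{\left(-1,r \right)}}{2097 + 1107} = \frac{1}{\left(2097 + 1107\right) \left(25 - 1\right)} = \frac{1}{3204 \cdot 24} = \frac{1}{3204} \cdot \frac{1}{24} = \frac{1}{76896}$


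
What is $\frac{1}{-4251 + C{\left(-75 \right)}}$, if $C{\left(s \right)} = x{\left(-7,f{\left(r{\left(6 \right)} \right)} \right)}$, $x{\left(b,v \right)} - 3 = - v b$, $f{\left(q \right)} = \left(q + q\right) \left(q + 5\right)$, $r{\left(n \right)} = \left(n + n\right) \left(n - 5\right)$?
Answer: $- \frac{1}{1392} \approx -0.00071839$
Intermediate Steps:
$r{\left(n \right)} = 2 n \left(-5 + n\right)$
$f{\left(q \right)} = 2 q \left(5 + q\right)$
$x{\left(b,v \right)} = 3 - b v$ ($x{\left(b,v \right)} = 3 + - v b = 3 - b v$)
$C{\left(s \right)} = 2859$ ($C{\left(s \right)} = 3 - - 7 \cdot 2 \cdot 2 \cdot 6 \left(-5 + 6\right) \left(5 + 2 \cdot 6 \left(-5 + 6\right)\right) = 3 - - 7 \cdot 2 \cdot 2 \cdot 6 \cdot 1 \left(5 + 2 \cdot 6 \cdot 1\right) = 3 - - 7 \cdot 2 \cdot 12 \left(5 + 12\right) = 3 - - 7 \cdot 2 \cdot 12 \cdot 17 = 3 - \left(-7\right) 408 = 3 + 2856 = 2859$)
$\frac{1}{-4251 + C{\left(-75 \right)}} = \frac{1}{-4251 + 2859} = \frac{1}{-1392} = - \frac{1}{1392}$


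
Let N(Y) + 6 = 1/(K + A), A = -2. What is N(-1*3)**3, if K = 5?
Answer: -4913/27 ≈ -181.96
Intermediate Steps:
N(Y) = -17/3 (N(Y) = -6 + 1/(5 - 2) = -6 + 1/3 = -17/3)
N(-1*3)**3 = (-17/3)**3 = -4913/27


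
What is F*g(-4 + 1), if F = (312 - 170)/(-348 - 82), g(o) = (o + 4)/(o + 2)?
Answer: 71/215 ≈ 0.33023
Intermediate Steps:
g(o) = (4 + o)/(2 + o)
F = -71/215 (F = 142/(-430) = 142*(-1/430) = -71/215 ≈ -0.33023)
F*g(-4 + 1) = -71*(4 + (-4 + 1))/(215*(2 + (-4 + 1))) = -71*(4 - 3)/(215*(2 - 3)) = -71/(215*(-1)) = -(-71)/215 = -71/215*(-1) = 71/215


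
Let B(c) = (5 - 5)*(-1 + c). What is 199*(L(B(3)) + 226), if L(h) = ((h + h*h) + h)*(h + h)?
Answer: 44974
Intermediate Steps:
B(c) = 0 (B(c) = 0*(-1 + c) = 0)
L(h) = 2*h*(h**2 + 2*h) (L(h) = ((h + h**2) + h)*(2*h) = (h**2 + 2*h)*(2*h) = 2*h*(h**2 + 2*h))
199*(L(B(3)) + 226) = 199*(2*0**2*(2 + 0) + 226) = 199*(2*0*2 + 226) = 199*(0 + 226) = 199*226 = 44974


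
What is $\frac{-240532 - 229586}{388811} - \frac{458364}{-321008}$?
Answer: $\frac{6826331565}{31202860372} \approx 0.21877$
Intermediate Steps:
$\frac{-240532 - 229586}{388811} - \frac{458364}{-321008} = \left(-470118\right) \frac{1}{388811} - - \frac{114591}{80252} = - \frac{470118}{388811} + \frac{114591}{80252} = \frac{6826331565}{31202860372}$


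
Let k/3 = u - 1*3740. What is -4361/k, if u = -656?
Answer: 623/1884 ≈ 0.33068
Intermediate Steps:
k = -13188 (k = 3*(-656 - 1*3740) = 3*(-656 - 3740) = 3*(-4396) = -13188)
-4361/k = -4361/(-13188) = -4361*(-1/13188) = 623/1884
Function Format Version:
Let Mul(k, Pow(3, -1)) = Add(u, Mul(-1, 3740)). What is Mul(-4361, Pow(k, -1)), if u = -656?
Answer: Rational(623, 1884) ≈ 0.33068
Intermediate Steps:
k = -13188 (k = Mul(3, Add(-656, Mul(-1, 3740))) = Mul(3, Add(-656, -3740)) = Mul(3, -4396) = -13188)
Mul(-4361, Pow(k, -1)) = Mul(-4361, Pow(-13188, -1)) = Mul(-4361, Rational(-1, 13188)) = Rational(623, 1884)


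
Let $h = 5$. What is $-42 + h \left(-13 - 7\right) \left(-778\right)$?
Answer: $77758$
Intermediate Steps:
$-42 + h \left(-13 - 7\right) \left(-778\right) = -42 + 5 \left(-13 - 7\right) \left(-778\right) = -42 + 5 \left(-20\right) \left(-778\right) = -42 - -77800 = -42 + 77800 = 77758$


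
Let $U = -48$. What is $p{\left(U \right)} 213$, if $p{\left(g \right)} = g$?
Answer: $-10224$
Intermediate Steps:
$p{\left(U \right)} 213 = \left(-48\right) 213 = -10224$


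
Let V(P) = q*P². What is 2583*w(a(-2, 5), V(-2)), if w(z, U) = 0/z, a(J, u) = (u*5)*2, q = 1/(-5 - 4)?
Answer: 0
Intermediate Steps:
q = -⅑ (q = 1/(-9) = -⅑ ≈ -0.11111)
a(J, u) = 10*u (a(J, u) = (5*u)*2 = 10*u)
V(P) = -P²/9
w(z, U) = 0
2583*w(a(-2, 5), V(-2)) = 2583*0 = 0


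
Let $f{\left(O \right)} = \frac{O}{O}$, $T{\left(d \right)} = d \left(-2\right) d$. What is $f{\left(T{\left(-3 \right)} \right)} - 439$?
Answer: $-438$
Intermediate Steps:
$T{\left(d \right)} = - 2 d^{2}$ ($T{\left(d \right)} = - 2 d d = - 2 d^{2}$)
$f{\left(O \right)} = 1$
$f{\left(T{\left(-3 \right)} \right)} - 439 = 1 - 439 = -438$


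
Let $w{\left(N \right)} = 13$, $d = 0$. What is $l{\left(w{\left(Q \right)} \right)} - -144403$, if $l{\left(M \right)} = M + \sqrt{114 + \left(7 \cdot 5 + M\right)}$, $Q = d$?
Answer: $144416 + 9 \sqrt{2} \approx 1.4443 \cdot 10^{5}$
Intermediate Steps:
$Q = 0$
$l{\left(M \right)} = M + \sqrt{149 + M}$ ($l{\left(M \right)} = M + \sqrt{114 + \left(35 + M\right)} = M + \sqrt{149 + M}$)
$l{\left(w{\left(Q \right)} \right)} - -144403 = \left(13 + \sqrt{149 + 13}\right) - -144403 = \left(13 + \sqrt{162}\right) + 144403 = \left(13 + 9 \sqrt{2}\right) + 144403 = 144416 + 9 \sqrt{2}$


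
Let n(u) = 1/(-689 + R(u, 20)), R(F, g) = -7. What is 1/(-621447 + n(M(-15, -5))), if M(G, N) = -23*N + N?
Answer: -696/432527113 ≈ -1.6091e-6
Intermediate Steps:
M(G, N) = -22*N
n(u) = -1/696 (n(u) = 1/(-689 - 7) = 1/(-696) = -1/696)
1/(-621447 + n(M(-15, -5))) = 1/(-621447 - 1/696) = 1/(-432527113/696) = -696/432527113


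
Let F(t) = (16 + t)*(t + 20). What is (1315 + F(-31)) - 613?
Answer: 867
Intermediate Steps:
F(t) = (16 + t)*(20 + t)
(1315 + F(-31)) - 613 = (1315 + (320 + (-31)² + 36*(-31))) - 613 = (1315 + (320 + 961 - 1116)) - 613 = (1315 + 165) - 613 = 1480 - 613 = 867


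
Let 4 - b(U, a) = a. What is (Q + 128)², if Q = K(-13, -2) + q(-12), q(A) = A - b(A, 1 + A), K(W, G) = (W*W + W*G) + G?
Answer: 86436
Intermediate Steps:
b(U, a) = 4 - a
K(W, G) = G + W² + G*W (K(W, G) = (W² + G*W) + G = G + W² + G*W)
q(A) = -3 + 2*A (q(A) = A - (4 - (1 + A)) = A - (4 + (-1 - A)) = A - (3 - A) = A + (-3 + A) = -3 + 2*A)
Q = 166 (Q = (-2 + (-13)² - 2*(-13)) + (-3 + 2*(-12)) = (-2 + 169 + 26) + (-3 - 24) = 193 - 27 = 166)
(Q + 128)² = (166 + 128)² = 294² = 86436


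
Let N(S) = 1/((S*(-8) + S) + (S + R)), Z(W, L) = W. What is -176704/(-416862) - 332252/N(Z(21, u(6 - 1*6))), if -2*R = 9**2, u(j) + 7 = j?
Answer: 11530394254250/208431 ≈ 5.5320e+7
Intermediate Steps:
u(j) = -7 + j
R = -81/2 (R = -1/2*9**2 = -1/2*81 = -81/2 ≈ -40.500)
N(S) = 1/(-81/2 - 6*S) (N(S) = 1/((S*(-8) + S) + (S - 81/2)) = 1/((-8*S + S) + (-81/2 + S)) = 1/(-7*S + (-81/2 + S)) = 1/(-81/2 - 6*S))
-176704/(-416862) - 332252/N(Z(21, u(6 - 1*6))) = -176704/(-416862) - 332252/((-2/(81 + 12*21))) = -176704*(-1/416862) - 332252/((-2/(81 + 252))) = 88352/208431 - 332252/((-2/333)) = 88352/208431 - 332252/((-2*1/333)) = 88352/208431 - 332252/(-2/333) = 88352/208431 - 332252*(-333/2) = 88352/208431 + 55319958 = 11530394254250/208431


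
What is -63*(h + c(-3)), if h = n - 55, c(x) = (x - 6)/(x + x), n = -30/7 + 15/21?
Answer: 7191/2 ≈ 3595.5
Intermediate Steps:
n = -25/7 (n = -30*⅐ + 15*(1/21) = -30/7 + 5/7 = -25/7 ≈ -3.5714)
c(x) = (-6 + x)/(2*x) (c(x) = (-6 + x)/((2*x)) = (-6 + x)*(1/(2*x)) = (-6 + x)/(2*x))
h = -410/7 (h = -25/7 - 55 = -410/7 ≈ -58.571)
-63*(h + c(-3)) = -63*(-410/7 + (½)*(-6 - 3)/(-3)) = -63*(-410/7 + (½)*(-⅓)*(-9)) = -63*(-410/7 + 3/2) = -63*(-799/14) = 7191/2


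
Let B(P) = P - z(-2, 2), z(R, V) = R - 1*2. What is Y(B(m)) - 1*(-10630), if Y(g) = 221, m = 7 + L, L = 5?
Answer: 10851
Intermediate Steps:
z(R, V) = -2 + R (z(R, V) = R - 2 = -2 + R)
m = 12 (m = 7 + 5 = 12)
B(P) = 4 + P (B(P) = P - (-2 - 2) = P - 1*(-4) = P + 4 = 4 + P)
Y(B(m)) - 1*(-10630) = 221 - 1*(-10630) = 221 + 10630 = 10851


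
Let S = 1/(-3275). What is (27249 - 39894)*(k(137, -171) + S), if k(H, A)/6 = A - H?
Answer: 15306016329/655 ≈ 2.3368e+7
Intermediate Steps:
k(H, A) = -6*H + 6*A (k(H, A) = 6*(A - H) = -6*H + 6*A)
S = -1/3275 ≈ -0.00030534
(27249 - 39894)*(k(137, -171) + S) = (27249 - 39894)*((-6*137 + 6*(-171)) - 1/3275) = -12645*((-822 - 1026) - 1/3275) = -12645*(-1848 - 1/3275) = -12645*(-6052201/3275) = 15306016329/655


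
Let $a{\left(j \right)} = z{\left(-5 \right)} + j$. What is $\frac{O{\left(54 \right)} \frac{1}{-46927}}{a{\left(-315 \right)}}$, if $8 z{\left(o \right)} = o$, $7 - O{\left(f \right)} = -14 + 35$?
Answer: $- \frac{112}{118490675} \approx -9.4522 \cdot 10^{-7}$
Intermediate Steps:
$O{\left(f \right)} = -14$ ($O{\left(f \right)} = 7 - \left(-14 + 35\right) = 7 - 21 = -14$)
$z{\left(o \right)} = \frac{o}{8}$
$a{\left(j \right)} = - \frac{5}{8} + j$ ($a{\left(j \right)} = \frac{1}{8} \left(-5\right) + j = - \frac{5}{8} + j$)
$\frac{O{\left(54 \right)} \frac{1}{-46927}}{a{\left(-315 \right)}} = \frac{\left(-14\right) \frac{1}{-46927}}{- \frac{5}{8} - 315} = \frac{\left(-14\right) \left(- \frac{1}{46927}\right)}{- \frac{2525}{8}} = \frac{14}{46927} \left(- \frac{8}{2525}\right) = - \frac{112}{118490675}$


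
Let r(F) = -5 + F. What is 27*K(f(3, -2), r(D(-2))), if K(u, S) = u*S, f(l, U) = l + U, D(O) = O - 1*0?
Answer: -189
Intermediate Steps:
D(O) = O (D(O) = O + 0 = O)
f(l, U) = U + l
K(u, S) = S*u
27*K(f(3, -2), r(D(-2))) = 27*((-5 - 2)*(-2 + 3)) = 27*(-7*1) = 27*(-7) = -189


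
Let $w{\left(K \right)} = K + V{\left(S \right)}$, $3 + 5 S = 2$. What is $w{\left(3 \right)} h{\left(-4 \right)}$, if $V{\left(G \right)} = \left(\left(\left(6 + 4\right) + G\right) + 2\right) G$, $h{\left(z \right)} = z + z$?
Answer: $- \frac{128}{25} \approx -5.12$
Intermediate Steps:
$S = - \frac{1}{5}$ ($S = - \frac{3}{5} + \frac{1}{5} \cdot 2 = - \frac{3}{5} + \frac{2}{5} = - \frac{1}{5} \approx -0.2$)
$h{\left(z \right)} = 2 z$
$V{\left(G \right)} = G \left(12 + G\right)$ ($V{\left(G \right)} = \left(\left(10 + G\right) + 2\right) G = \left(12 + G\right) G = G \left(12 + G\right)$)
$w{\left(K \right)} = - \frac{59}{25} + K$ ($w{\left(K \right)} = K - \frac{12 - \frac{1}{5}}{5} = K - \frac{59}{25} = - \frac{59}{25} + K$)
$w{\left(3 \right)} h{\left(-4 \right)} = \left(- \frac{59}{25} + 3\right) 2 \left(-4\right) = \frac{16}{25} \left(-8\right) = - \frac{128}{25}$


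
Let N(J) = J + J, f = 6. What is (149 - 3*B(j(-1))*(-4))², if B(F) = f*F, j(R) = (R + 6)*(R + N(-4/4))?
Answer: 866761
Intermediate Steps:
N(J) = 2*J
j(R) = (-2 + R)*(6 + R) (j(R) = (R + 6)*(R + 2*(-4/4)) = (6 + R)*(R + 2*(-4*¼)) = (6 + R)*(R + 2*(-1)) = (6 + R)*(R - 2) = (6 + R)*(-2 + R) = (-2 + R)*(6 + R))
B(F) = 6*F
(149 - 3*B(j(-1))*(-4))² = (149 - 18*(-12 + (-1)² + 4*(-1))*(-4))² = (149 - 18*(-12 + 1 - 4)*(-4))² = (149 - 18*(-15)*(-4))² = (149 - 3*(-90)*(-4))² = (149 + 270*(-4))² = (149 - 1080)² = (-931)² = 866761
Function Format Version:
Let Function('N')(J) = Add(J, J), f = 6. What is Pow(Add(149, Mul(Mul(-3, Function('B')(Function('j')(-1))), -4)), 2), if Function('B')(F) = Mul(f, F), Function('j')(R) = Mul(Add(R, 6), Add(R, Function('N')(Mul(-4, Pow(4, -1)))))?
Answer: 866761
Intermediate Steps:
Function('N')(J) = Mul(2, J)
Function('j')(R) = Mul(Add(-2, R), Add(6, R)) (Function('j')(R) = Mul(Add(R, 6), Add(R, Mul(2, Mul(-4, Pow(4, -1))))) = Mul(Add(6, R), Add(R, Mul(2, Mul(-4, Rational(1, 4))))) = Mul(Add(6, R), Add(R, Mul(2, -1))) = Mul(Add(6, R), Add(R, -2)) = Mul(Add(6, R), Add(-2, R)) = Mul(Add(-2, R), Add(6, R)))
Function('B')(F) = Mul(6, F)
Pow(Add(149, Mul(Mul(-3, Function('B')(Function('j')(-1))), -4)), 2) = Pow(Add(149, Mul(Mul(-3, Mul(6, Add(-12, Pow(-1, 2), Mul(4, -1)))), -4)), 2) = Pow(Add(149, Mul(Mul(-3, Mul(6, Add(-12, 1, -4))), -4)), 2) = Pow(Add(149, Mul(Mul(-3, Mul(6, -15)), -4)), 2) = Pow(Add(149, Mul(Mul(-3, -90), -4)), 2) = Pow(Add(149, Mul(270, -4)), 2) = Pow(Add(149, -1080), 2) = Pow(-931, 2) = 866761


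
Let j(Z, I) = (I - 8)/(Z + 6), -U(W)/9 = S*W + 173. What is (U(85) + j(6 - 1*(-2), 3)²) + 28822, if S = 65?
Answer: -4402135/196 ≈ -22460.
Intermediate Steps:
U(W) = -1557 - 585*W (U(W) = -9*(65*W + 173) = -9*(173 + 65*W) = -1557 - 585*W)
j(Z, I) = (-8 + I)/(6 + Z)
(U(85) + j(6 - 1*(-2), 3)²) + 28822 = ((-1557 - 585*85) + ((-8 + 3)/(6 + (6 - 1*(-2))))²) + 28822 = ((-1557 - 49725) + (-5/(6 + (6 + 2)))²) + 28822 = (-51282 + (-5/(6 + 8))²) + 28822 = (-51282 + (-5/14)²) + 28822 = (-51282 + 25/196) + 28822 = -10051247/196 + 28822 = -4402135/196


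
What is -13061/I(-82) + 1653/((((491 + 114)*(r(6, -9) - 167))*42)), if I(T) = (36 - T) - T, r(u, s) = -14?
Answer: -2002353747/30661400 ≈ -65.305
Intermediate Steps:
I(T) = 36 - 2*T
-13061/I(-82) + 1653/((((491 + 114)*(r(6, -9) - 167))*42)) = -13061/(36 - 2*(-82)) + 1653/((((491 + 114)*(-14 - 167))*42)) = -13061/(36 + 164) + 1653/(((605*(-181))*42)) = -13061/200 + 1653/((-109505*42)) = -13061*1/200 + 1653/(-4599210) = -13061/200 + 1653*(-1/4599210) = -13061/200 - 551/1533070 = -2002353747/30661400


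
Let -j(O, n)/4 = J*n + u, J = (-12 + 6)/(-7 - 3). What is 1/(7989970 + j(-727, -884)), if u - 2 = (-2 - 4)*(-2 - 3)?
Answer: 5/39959818 ≈ 1.2513e-7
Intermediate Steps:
J = 3/5 (J = -6/(-10) = -6*(-1/10) = 3/5 ≈ 0.60000)
u = 32 (u = 2 + (-2 - 4)*(-2 - 3) = 2 - 6*(-5) = 2 + 30 = 32)
j(O, n) = -128 - 12*n/5 (j(O, n) = -4*(3*n/5 + 32) = -4*(32 + 3*n/5) = -128 - 12*n/5)
1/(7989970 + j(-727, -884)) = 1/(7989970 + (-128 - 12/5*(-884))) = 1/(7989970 + (-128 + 10608/5)) = 1/(7989970 + 9968/5) = 1/(39959818/5) = 5/39959818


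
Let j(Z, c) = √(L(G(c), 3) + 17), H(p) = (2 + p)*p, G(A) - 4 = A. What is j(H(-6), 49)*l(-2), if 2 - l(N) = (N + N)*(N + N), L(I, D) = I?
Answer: -14*√70 ≈ -117.13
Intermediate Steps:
G(A) = 4 + A
H(p) = p*(2 + p)
l(N) = 2 - 4*N² (l(N) = 2 - (N + N)*(N + N) = 2 - 2*N*2*N = 2 - 4*N²)
j(Z, c) = √(21 + c) (j(Z, c) = √((4 + c) + 17) = √(21 + c))
j(H(-6), 49)*l(-2) = √(21 + 49)*(2 - 4*(-2)²) = √70*(2 - 4*4) = √70*(2 - 16) = √70*(-14) = -14*√70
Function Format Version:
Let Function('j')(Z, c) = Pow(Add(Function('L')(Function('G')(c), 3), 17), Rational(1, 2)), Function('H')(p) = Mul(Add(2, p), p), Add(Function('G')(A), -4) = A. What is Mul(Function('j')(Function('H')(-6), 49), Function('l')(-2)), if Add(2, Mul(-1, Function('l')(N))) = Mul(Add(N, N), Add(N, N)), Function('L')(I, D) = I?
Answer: Mul(-14, Pow(70, Rational(1, 2))) ≈ -117.13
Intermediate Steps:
Function('G')(A) = Add(4, A)
Function('H')(p) = Mul(p, Add(2, p))
Function('l')(N) = Add(2, Mul(-4, Pow(N, 2))) (Function('l')(N) = Add(2, Mul(-1, Mul(Add(N, N), Add(N, N)))) = Add(2, Mul(-1, Mul(Mul(2, N), Mul(2, N)))) = Add(2, Mul(-1, Mul(4, Pow(N, 2)))) = Add(2, Mul(-4, Pow(N, 2))))
Function('j')(Z, c) = Pow(Add(21, c), Rational(1, 2)) (Function('j')(Z, c) = Pow(Add(Add(4, c), 17), Rational(1, 2)) = Pow(Add(21, c), Rational(1, 2)))
Mul(Function('j')(Function('H')(-6), 49), Function('l')(-2)) = Mul(Pow(Add(21, 49), Rational(1, 2)), Add(2, Mul(-4, Pow(-2, 2)))) = Mul(Pow(70, Rational(1, 2)), Add(2, Mul(-4, 4))) = Mul(Pow(70, Rational(1, 2)), Add(2, -16)) = Mul(Pow(70, Rational(1, 2)), -14) = Mul(-14, Pow(70, Rational(1, 2)))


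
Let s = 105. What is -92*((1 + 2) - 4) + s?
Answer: 197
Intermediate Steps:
-92*((1 + 2) - 4) + s = -92*((1 + 2) - 4) + 105 = -92*(3 - 4) + 105 = -92*(-1) + 105 = 92 + 105 = 197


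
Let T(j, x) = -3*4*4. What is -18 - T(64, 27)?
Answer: 30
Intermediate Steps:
T(j, x) = -48 (T(j, x) = -12*4 = -48)
-18 - T(64, 27) = -18 - 1*(-48) = -18 + 48 = 30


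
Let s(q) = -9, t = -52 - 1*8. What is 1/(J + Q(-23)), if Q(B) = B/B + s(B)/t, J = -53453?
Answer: -20/1069037 ≈ -1.8708e-5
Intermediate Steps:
t = -60 (t = -52 - 8 = -60)
Q(B) = 23/20 (Q(B) = B/B - 9/(-60) = 1 - 9*(-1/60) = 1 + 3/20 = 23/20)
1/(J + Q(-23)) = 1/(-53453 + 23/20) = 1/(-1069037/20) = -20/1069037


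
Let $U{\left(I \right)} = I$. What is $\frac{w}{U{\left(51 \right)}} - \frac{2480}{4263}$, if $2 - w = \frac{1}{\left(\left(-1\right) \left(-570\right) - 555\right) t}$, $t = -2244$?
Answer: $- \frac{1323442459}{2439373860} \approx -0.54253$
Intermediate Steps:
$w = \frac{67321}{33660}$ ($w = 2 - \frac{1}{\left(\left(-1\right) \left(-570\right) - 555\right) \left(-2244\right)} = 2 - \frac{1}{570 - 555} \left(- \frac{1}{2244}\right) = 2 - \frac{1}{15} \left(- \frac{1}{2244}\right) = 2 - - \frac{1}{33660} = 2 + \frac{1}{33660} = \frac{67321}{33660} \approx 2.0$)
$\frac{w}{U{\left(51 \right)}} - \frac{2480}{4263} = \frac{67321}{33660 \cdot 51} - \frac{2480}{4263} = \frac{67321}{33660} \cdot \frac{1}{51} - \frac{2480}{4263} = \frac{67321}{1716660} - \frac{2480}{4263} = - \frac{1323442459}{2439373860}$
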